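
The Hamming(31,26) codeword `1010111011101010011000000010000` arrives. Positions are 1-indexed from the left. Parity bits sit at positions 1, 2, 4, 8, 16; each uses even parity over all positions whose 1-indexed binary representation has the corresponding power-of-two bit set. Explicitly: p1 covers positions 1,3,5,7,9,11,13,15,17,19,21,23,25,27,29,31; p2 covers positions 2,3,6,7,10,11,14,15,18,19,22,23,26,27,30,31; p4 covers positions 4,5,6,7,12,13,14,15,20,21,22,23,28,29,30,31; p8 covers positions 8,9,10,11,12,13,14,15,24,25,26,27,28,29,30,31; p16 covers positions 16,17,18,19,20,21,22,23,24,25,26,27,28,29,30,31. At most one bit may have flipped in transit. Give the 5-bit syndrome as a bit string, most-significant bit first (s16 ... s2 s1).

s1: b1⊕b3⊕b5⊕b7⊕b9⊕b11⊕b13⊕b15⊕b17⊕b19⊕b21⊕b23⊕b25⊕b27⊕b29⊕b31 = 1⊕1⊕1⊕1⊕1⊕1⊕1⊕1⊕0⊕1⊕0⊕0⊕0⊕1⊕0⊕0 = 0
s2: b2⊕b3⊕b6⊕b7⊕b10⊕b11⊕b14⊕b15⊕b18⊕b19⊕b22⊕b23⊕b26⊕b27⊕b30⊕b31 = 0⊕1⊕1⊕1⊕1⊕1⊕0⊕1⊕1⊕1⊕0⊕0⊕0⊕1⊕0⊕0 = 1
s4: b4⊕b5⊕b6⊕b7⊕b12⊕b13⊕b14⊕b15⊕b20⊕b21⊕b22⊕b23⊕b28⊕b29⊕b30⊕b31 = 0⊕1⊕1⊕1⊕0⊕1⊕0⊕1⊕0⊕0⊕0⊕0⊕0⊕0⊕0⊕0 = 1
s8: b8⊕b9⊕b10⊕b11⊕b12⊕b13⊕b14⊕b15⊕b24⊕b25⊕b26⊕b27⊕b28⊕b29⊕b30⊕b31 = 0⊕1⊕1⊕1⊕0⊕1⊕0⊕1⊕0⊕0⊕0⊕1⊕0⊕0⊕0⊕0 = 0
s16: b16⊕b17⊕b18⊕b19⊕b20⊕b21⊕b22⊕b23⊕b24⊕b25⊕b26⊕b27⊕b28⊕b29⊕b30⊕b31 = 0⊕0⊕1⊕1⊕0⊕0⊕0⊕0⊕0⊕0⊕0⊕1⊕0⊕0⊕0⊕0 = 1
Syndrome (s16...s1) = 10110 → position 22.

10110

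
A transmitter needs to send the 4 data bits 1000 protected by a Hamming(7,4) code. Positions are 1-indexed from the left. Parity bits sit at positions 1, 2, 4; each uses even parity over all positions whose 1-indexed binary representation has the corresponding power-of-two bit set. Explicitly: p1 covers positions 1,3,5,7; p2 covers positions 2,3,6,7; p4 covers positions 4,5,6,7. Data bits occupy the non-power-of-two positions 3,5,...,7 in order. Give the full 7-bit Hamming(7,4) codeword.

Place data bits at non-power-of-two positions: b3=1, b5=0, b6=0, b7=0.
p1 = XOR of data positions {3,5,7} = 1⊕0⊕0 = 1
p2 = XOR of data positions {3,6,7} = 1⊕0⊕0 = 1
p4 = XOR of data positions {5,6,7} = 0⊕0⊕0 = 0
Codeword b1..b7 = 1110000

1110000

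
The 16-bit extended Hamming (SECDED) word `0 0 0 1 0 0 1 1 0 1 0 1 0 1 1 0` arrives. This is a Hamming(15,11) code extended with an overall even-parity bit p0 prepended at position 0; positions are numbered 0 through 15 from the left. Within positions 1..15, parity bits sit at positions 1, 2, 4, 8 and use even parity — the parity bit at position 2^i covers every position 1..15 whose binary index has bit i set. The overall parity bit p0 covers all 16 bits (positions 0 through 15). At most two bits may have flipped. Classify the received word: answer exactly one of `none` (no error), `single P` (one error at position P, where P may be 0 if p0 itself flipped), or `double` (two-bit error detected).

single 3

s1: b1⊕b3⊕b5⊕b7⊕b9⊕b11⊕b13⊕b15 = 0⊕1⊕0⊕1⊕1⊕1⊕1⊕0 = 1
s2: b2⊕b3⊕b6⊕b7⊕b10⊕b11⊕b14⊕b15 = 0⊕1⊕1⊕1⊕0⊕1⊕1⊕0 = 1
s4: b4⊕b5⊕b6⊕b7⊕b12⊕b13⊕b14⊕b15 = 0⊕0⊕1⊕1⊕0⊕1⊕1⊕0 = 0
s8: b8⊕b9⊕b10⊕b11⊕b12⊕b13⊕b14⊕b15 = 0⊕1⊕0⊕1⊕0⊕1⊕1⊕0 = 0
Syndrome (s8...s1) = 0011 → position 3.
Overall parity (XOR of all 16 bits, including p0): 0⊕0⊕0⊕1⊕0⊕0⊕1⊕1⊕0⊕1⊕0⊕1⊕0⊕1⊕1⊕0 = 1
Overall=1, syndrome position=3 → single-bit error at position 3.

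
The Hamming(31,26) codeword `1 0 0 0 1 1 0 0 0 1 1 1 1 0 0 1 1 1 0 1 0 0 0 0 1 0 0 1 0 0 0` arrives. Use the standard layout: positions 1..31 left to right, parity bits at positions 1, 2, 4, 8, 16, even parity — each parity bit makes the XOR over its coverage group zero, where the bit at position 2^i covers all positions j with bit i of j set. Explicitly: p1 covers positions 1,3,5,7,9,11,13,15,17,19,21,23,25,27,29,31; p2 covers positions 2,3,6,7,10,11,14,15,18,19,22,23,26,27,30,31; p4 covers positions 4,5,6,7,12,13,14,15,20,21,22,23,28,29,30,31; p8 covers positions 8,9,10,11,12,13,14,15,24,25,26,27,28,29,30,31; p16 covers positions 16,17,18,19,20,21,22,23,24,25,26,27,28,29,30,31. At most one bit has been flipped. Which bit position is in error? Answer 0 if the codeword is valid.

0

s1: b1⊕b3⊕b5⊕b7⊕b9⊕b11⊕b13⊕b15⊕b17⊕b19⊕b21⊕b23⊕b25⊕b27⊕b29⊕b31 = 1⊕0⊕1⊕0⊕0⊕1⊕1⊕0⊕1⊕0⊕0⊕0⊕1⊕0⊕0⊕0 = 0
s2: b2⊕b3⊕b6⊕b7⊕b10⊕b11⊕b14⊕b15⊕b18⊕b19⊕b22⊕b23⊕b26⊕b27⊕b30⊕b31 = 0⊕0⊕1⊕0⊕1⊕1⊕0⊕0⊕1⊕0⊕0⊕0⊕0⊕0⊕0⊕0 = 0
s4: b4⊕b5⊕b6⊕b7⊕b12⊕b13⊕b14⊕b15⊕b20⊕b21⊕b22⊕b23⊕b28⊕b29⊕b30⊕b31 = 0⊕1⊕1⊕0⊕1⊕1⊕0⊕0⊕1⊕0⊕0⊕0⊕1⊕0⊕0⊕0 = 0
s8: b8⊕b9⊕b10⊕b11⊕b12⊕b13⊕b14⊕b15⊕b24⊕b25⊕b26⊕b27⊕b28⊕b29⊕b30⊕b31 = 0⊕0⊕1⊕1⊕1⊕1⊕0⊕0⊕0⊕1⊕0⊕0⊕1⊕0⊕0⊕0 = 0
s16: b16⊕b17⊕b18⊕b19⊕b20⊕b21⊕b22⊕b23⊕b24⊕b25⊕b26⊕b27⊕b28⊕b29⊕b30⊕b31 = 1⊕1⊕1⊕0⊕1⊕0⊕0⊕0⊕0⊕1⊕0⊕0⊕1⊕0⊕0⊕0 = 0
Syndrome (s16...s1) = 00000 → position 0 (no error).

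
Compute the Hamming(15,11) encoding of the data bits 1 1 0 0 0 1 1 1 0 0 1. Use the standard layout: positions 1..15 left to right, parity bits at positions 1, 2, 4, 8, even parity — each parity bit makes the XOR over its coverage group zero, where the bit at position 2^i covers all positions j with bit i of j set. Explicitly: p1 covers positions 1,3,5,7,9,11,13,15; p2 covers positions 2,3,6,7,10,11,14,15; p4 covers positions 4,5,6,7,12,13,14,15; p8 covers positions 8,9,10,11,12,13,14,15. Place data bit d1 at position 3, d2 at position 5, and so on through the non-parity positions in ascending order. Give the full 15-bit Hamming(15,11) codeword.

Place data bits at non-power-of-two positions: b3=1, b5=1, b6=0, b7=0, b9=0, b10=1, b11=1, b12=1, b13=0, b14=0, b15=1.
p1 = XOR of data positions {3,5,7,9,11,13,15} = 1⊕1⊕0⊕0⊕1⊕0⊕1 = 0
p2 = XOR of data positions {3,6,7,10,11,14,15} = 1⊕0⊕0⊕1⊕1⊕0⊕1 = 0
p4 = XOR of data positions {5,6,7,12,13,14,15} = 1⊕0⊕0⊕1⊕0⊕0⊕1 = 1
p8 = XOR of data positions {9,10,11,12,13,14,15} = 0⊕1⊕1⊕1⊕0⊕0⊕1 = 0
Codeword b1..b15 = 001110000111001

001110000111001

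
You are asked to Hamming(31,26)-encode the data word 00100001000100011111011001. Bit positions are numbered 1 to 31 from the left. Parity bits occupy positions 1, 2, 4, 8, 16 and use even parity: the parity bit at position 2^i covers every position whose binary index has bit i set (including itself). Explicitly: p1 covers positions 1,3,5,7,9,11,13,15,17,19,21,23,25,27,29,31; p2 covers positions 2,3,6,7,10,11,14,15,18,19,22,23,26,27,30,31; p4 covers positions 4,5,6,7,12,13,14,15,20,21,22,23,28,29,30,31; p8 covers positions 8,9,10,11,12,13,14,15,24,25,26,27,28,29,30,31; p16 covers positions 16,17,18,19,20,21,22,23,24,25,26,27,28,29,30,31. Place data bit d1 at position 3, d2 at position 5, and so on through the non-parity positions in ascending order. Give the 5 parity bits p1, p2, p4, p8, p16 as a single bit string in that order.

Place data bits at non-power-of-two positions: b3=0, b5=0, b6=1, b7=0, b9=0, b10=0, b11=0, b12=1, b13=0, b14=0, b15=0, b17=1, b18=0, b19=0, b20=0, b21=1, b22=1, b23=1, b24=1, b25=1, b26=0, b27=1, b28=1, b29=0, b30=0, b31=1.
p1 = XOR of data positions {3,5,7,9,11,13,15,17,19,21,23,25,27,29,31} = 0⊕0⊕0⊕0⊕0⊕0⊕0⊕1⊕0⊕1⊕1⊕1⊕1⊕0⊕1 = 0
p2 = XOR of data positions {3,6,7,10,11,14,15,18,19,22,23,26,27,30,31} = 0⊕1⊕0⊕0⊕0⊕0⊕0⊕0⊕0⊕1⊕1⊕0⊕1⊕0⊕1 = 1
p4 = XOR of data positions {5,6,7,12,13,14,15,20,21,22,23,28,29,30,31} = 0⊕1⊕0⊕1⊕0⊕0⊕0⊕0⊕1⊕1⊕1⊕1⊕0⊕0⊕1 = 1
p8 = XOR of data positions {9,10,11,12,13,14,15,24,25,26,27,28,29,30,31} = 0⊕0⊕0⊕1⊕0⊕0⊕0⊕1⊕1⊕0⊕1⊕1⊕0⊕0⊕1 = 0
p16 = XOR of data positions {17,18,19,20,21,22,23,24,25,26,27,28,29,30,31} = 1⊕0⊕0⊕0⊕1⊕1⊕1⊕1⊕1⊕0⊕1⊕1⊕0⊕0⊕1 = 1
Parity bits p1,p2,p4,p8,p16 = 01101

01101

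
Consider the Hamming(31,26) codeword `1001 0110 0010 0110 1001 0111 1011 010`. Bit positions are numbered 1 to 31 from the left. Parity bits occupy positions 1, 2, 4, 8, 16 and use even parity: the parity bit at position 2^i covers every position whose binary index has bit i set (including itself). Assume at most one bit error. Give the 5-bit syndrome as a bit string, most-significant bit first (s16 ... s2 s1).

10010

s1: b1⊕b3⊕b5⊕b7⊕b9⊕b11⊕b13⊕b15⊕b17⊕b19⊕b21⊕b23⊕b25⊕b27⊕b29⊕b31 = 1⊕0⊕0⊕1⊕0⊕1⊕0⊕1⊕1⊕0⊕0⊕1⊕1⊕1⊕0⊕0 = 0
s2: b2⊕b3⊕b6⊕b7⊕b10⊕b11⊕b14⊕b15⊕b18⊕b19⊕b22⊕b23⊕b26⊕b27⊕b30⊕b31 = 0⊕0⊕1⊕1⊕0⊕1⊕1⊕1⊕0⊕0⊕1⊕1⊕0⊕1⊕1⊕0 = 1
s4: b4⊕b5⊕b6⊕b7⊕b12⊕b13⊕b14⊕b15⊕b20⊕b21⊕b22⊕b23⊕b28⊕b29⊕b30⊕b31 = 1⊕0⊕1⊕1⊕0⊕0⊕1⊕1⊕1⊕0⊕1⊕1⊕1⊕0⊕1⊕0 = 0
s8: b8⊕b9⊕b10⊕b11⊕b12⊕b13⊕b14⊕b15⊕b24⊕b25⊕b26⊕b27⊕b28⊕b29⊕b30⊕b31 = 0⊕0⊕0⊕1⊕0⊕0⊕1⊕1⊕1⊕1⊕0⊕1⊕1⊕0⊕1⊕0 = 0
s16: b16⊕b17⊕b18⊕b19⊕b20⊕b21⊕b22⊕b23⊕b24⊕b25⊕b26⊕b27⊕b28⊕b29⊕b30⊕b31 = 0⊕1⊕0⊕0⊕1⊕0⊕1⊕1⊕1⊕1⊕0⊕1⊕1⊕0⊕1⊕0 = 1
Syndrome (s16...s1) = 10010 → position 18.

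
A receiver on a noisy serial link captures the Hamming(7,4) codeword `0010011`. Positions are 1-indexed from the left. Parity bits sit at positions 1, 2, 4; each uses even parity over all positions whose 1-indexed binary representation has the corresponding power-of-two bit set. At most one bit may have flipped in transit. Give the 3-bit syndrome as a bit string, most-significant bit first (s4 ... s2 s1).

010

s1: b1⊕b3⊕b5⊕b7 = 0⊕1⊕0⊕1 = 0
s2: b2⊕b3⊕b6⊕b7 = 0⊕1⊕1⊕1 = 1
s4: b4⊕b5⊕b6⊕b7 = 0⊕0⊕1⊕1 = 0
Syndrome (s4...s1) = 010 → position 2.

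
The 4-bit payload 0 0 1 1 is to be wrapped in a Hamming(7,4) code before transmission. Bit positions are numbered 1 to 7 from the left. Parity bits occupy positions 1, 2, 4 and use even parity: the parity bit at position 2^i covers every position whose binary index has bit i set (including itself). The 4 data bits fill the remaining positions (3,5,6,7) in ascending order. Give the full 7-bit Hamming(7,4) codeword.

Place data bits at non-power-of-two positions: b3=0, b5=0, b6=1, b7=1.
p1 = XOR of data positions {3,5,7} = 0⊕0⊕1 = 1
p2 = XOR of data positions {3,6,7} = 0⊕1⊕1 = 0
p4 = XOR of data positions {5,6,7} = 0⊕1⊕1 = 0
Codeword b1..b7 = 1000011

1000011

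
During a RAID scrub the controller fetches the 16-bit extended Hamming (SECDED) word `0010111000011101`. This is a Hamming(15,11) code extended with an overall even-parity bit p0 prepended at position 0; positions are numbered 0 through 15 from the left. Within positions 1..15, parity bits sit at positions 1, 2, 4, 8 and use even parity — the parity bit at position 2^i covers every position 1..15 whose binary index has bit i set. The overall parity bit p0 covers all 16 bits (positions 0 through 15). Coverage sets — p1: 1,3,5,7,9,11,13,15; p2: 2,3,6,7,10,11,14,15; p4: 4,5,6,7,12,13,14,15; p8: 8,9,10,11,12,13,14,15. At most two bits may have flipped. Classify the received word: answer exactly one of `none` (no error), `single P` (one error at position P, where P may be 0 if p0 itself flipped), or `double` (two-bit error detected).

none

s1: b1⊕b3⊕b5⊕b7⊕b9⊕b11⊕b13⊕b15 = 0⊕0⊕1⊕0⊕0⊕1⊕1⊕1 = 0
s2: b2⊕b3⊕b6⊕b7⊕b10⊕b11⊕b14⊕b15 = 1⊕0⊕1⊕0⊕0⊕1⊕0⊕1 = 0
s4: b4⊕b5⊕b6⊕b7⊕b12⊕b13⊕b14⊕b15 = 1⊕1⊕1⊕0⊕1⊕1⊕0⊕1 = 0
s8: b8⊕b9⊕b10⊕b11⊕b12⊕b13⊕b14⊕b15 = 0⊕0⊕0⊕1⊕1⊕1⊕0⊕1 = 0
Syndrome (s8...s1) = 0000 → position 0 (no error).
Overall parity (XOR of all 16 bits, including p0): 0⊕0⊕1⊕0⊕1⊕1⊕1⊕0⊕0⊕0⊕0⊕1⊕1⊕1⊕0⊕1 = 0
Overall=0, syndrome position=0 → no error.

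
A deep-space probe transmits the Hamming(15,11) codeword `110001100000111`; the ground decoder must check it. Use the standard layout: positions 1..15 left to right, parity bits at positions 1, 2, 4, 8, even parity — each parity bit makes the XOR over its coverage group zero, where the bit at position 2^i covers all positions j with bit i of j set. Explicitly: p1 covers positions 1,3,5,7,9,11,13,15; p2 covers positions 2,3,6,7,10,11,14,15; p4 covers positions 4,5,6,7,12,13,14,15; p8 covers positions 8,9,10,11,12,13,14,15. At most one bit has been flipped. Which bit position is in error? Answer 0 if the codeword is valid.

s1: b1⊕b3⊕b5⊕b7⊕b9⊕b11⊕b13⊕b15 = 1⊕0⊕0⊕1⊕0⊕0⊕1⊕1 = 0
s2: b2⊕b3⊕b6⊕b7⊕b10⊕b11⊕b14⊕b15 = 1⊕0⊕1⊕1⊕0⊕0⊕1⊕1 = 1
s4: b4⊕b5⊕b6⊕b7⊕b12⊕b13⊕b14⊕b15 = 0⊕0⊕1⊕1⊕0⊕1⊕1⊕1 = 1
s8: b8⊕b9⊕b10⊕b11⊕b12⊕b13⊕b14⊕b15 = 0⊕0⊕0⊕0⊕0⊕1⊕1⊕1 = 1
Syndrome (s8...s1) = 1110 → position 14.

14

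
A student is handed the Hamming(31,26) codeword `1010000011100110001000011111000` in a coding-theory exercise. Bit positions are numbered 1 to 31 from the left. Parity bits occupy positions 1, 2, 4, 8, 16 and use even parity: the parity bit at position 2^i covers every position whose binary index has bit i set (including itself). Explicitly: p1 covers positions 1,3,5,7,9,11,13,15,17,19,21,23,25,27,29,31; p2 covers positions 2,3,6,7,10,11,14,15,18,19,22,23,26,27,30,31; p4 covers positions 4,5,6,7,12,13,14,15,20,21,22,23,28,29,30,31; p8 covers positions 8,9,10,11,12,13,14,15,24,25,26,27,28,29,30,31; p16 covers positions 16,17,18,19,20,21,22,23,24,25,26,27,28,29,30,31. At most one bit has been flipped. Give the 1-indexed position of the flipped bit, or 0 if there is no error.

s1: b1⊕b3⊕b5⊕b7⊕b9⊕b11⊕b13⊕b15⊕b17⊕b19⊕b21⊕b23⊕b25⊕b27⊕b29⊕b31 = 1⊕1⊕0⊕0⊕1⊕1⊕0⊕1⊕0⊕1⊕0⊕0⊕1⊕1⊕0⊕0 = 0
s2: b2⊕b3⊕b6⊕b7⊕b10⊕b11⊕b14⊕b15⊕b18⊕b19⊕b22⊕b23⊕b26⊕b27⊕b30⊕b31 = 0⊕1⊕0⊕0⊕1⊕1⊕1⊕1⊕0⊕1⊕0⊕0⊕1⊕1⊕0⊕0 = 0
s4: b4⊕b5⊕b6⊕b7⊕b12⊕b13⊕b14⊕b15⊕b20⊕b21⊕b22⊕b23⊕b28⊕b29⊕b30⊕b31 = 0⊕0⊕0⊕0⊕0⊕0⊕1⊕1⊕0⊕0⊕0⊕0⊕1⊕0⊕0⊕0 = 1
s8: b8⊕b9⊕b10⊕b11⊕b12⊕b13⊕b14⊕b15⊕b24⊕b25⊕b26⊕b27⊕b28⊕b29⊕b30⊕b31 = 0⊕1⊕1⊕1⊕0⊕0⊕1⊕1⊕1⊕1⊕1⊕1⊕1⊕0⊕0⊕0 = 0
s16: b16⊕b17⊕b18⊕b19⊕b20⊕b21⊕b22⊕b23⊕b24⊕b25⊕b26⊕b27⊕b28⊕b29⊕b30⊕b31 = 0⊕0⊕0⊕1⊕0⊕0⊕0⊕0⊕1⊕1⊕1⊕1⊕1⊕0⊕0⊕0 = 0
Syndrome (s16...s1) = 00100 → position 4.

4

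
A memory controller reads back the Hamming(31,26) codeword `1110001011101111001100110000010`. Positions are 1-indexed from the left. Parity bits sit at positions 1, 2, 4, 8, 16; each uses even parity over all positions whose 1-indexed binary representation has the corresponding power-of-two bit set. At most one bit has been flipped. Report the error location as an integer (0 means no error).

5

s1: b1⊕b3⊕b5⊕b7⊕b9⊕b11⊕b13⊕b15⊕b17⊕b19⊕b21⊕b23⊕b25⊕b27⊕b29⊕b31 = 1⊕1⊕0⊕1⊕1⊕1⊕1⊕1⊕0⊕1⊕0⊕1⊕0⊕0⊕0⊕0 = 1
s2: b2⊕b3⊕b6⊕b7⊕b10⊕b11⊕b14⊕b15⊕b18⊕b19⊕b22⊕b23⊕b26⊕b27⊕b30⊕b31 = 1⊕1⊕0⊕1⊕1⊕1⊕1⊕1⊕0⊕1⊕0⊕1⊕0⊕0⊕1⊕0 = 0
s4: b4⊕b5⊕b6⊕b7⊕b12⊕b13⊕b14⊕b15⊕b20⊕b21⊕b22⊕b23⊕b28⊕b29⊕b30⊕b31 = 0⊕0⊕0⊕1⊕0⊕1⊕1⊕1⊕1⊕0⊕0⊕1⊕0⊕0⊕1⊕0 = 1
s8: b8⊕b9⊕b10⊕b11⊕b12⊕b13⊕b14⊕b15⊕b24⊕b25⊕b26⊕b27⊕b28⊕b29⊕b30⊕b31 = 0⊕1⊕1⊕1⊕0⊕1⊕1⊕1⊕1⊕0⊕0⊕0⊕0⊕0⊕1⊕0 = 0
s16: b16⊕b17⊕b18⊕b19⊕b20⊕b21⊕b22⊕b23⊕b24⊕b25⊕b26⊕b27⊕b28⊕b29⊕b30⊕b31 = 1⊕0⊕0⊕1⊕1⊕0⊕0⊕1⊕1⊕0⊕0⊕0⊕0⊕0⊕1⊕0 = 0
Syndrome (s16...s1) = 00101 → position 5.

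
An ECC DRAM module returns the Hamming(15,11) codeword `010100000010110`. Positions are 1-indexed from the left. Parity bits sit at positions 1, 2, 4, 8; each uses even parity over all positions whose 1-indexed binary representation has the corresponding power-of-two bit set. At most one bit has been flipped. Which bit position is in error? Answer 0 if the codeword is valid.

14

s1: b1⊕b3⊕b5⊕b7⊕b9⊕b11⊕b13⊕b15 = 0⊕0⊕0⊕0⊕0⊕1⊕1⊕0 = 0
s2: b2⊕b3⊕b6⊕b7⊕b10⊕b11⊕b14⊕b15 = 1⊕0⊕0⊕0⊕0⊕1⊕1⊕0 = 1
s4: b4⊕b5⊕b6⊕b7⊕b12⊕b13⊕b14⊕b15 = 1⊕0⊕0⊕0⊕0⊕1⊕1⊕0 = 1
s8: b8⊕b9⊕b10⊕b11⊕b12⊕b13⊕b14⊕b15 = 0⊕0⊕0⊕1⊕0⊕1⊕1⊕0 = 1
Syndrome (s8...s1) = 1110 → position 14.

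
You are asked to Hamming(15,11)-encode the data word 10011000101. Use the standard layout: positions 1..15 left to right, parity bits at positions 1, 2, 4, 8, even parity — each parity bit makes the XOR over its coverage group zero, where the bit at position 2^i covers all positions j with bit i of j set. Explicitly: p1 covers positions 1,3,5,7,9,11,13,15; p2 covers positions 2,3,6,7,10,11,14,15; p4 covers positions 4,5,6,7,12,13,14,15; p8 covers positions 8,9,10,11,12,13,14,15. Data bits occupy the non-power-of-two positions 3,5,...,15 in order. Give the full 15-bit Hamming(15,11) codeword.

111100111000101

Place data bits at non-power-of-two positions: b3=1, b5=0, b6=0, b7=1, b9=1, b10=0, b11=0, b12=0, b13=1, b14=0, b15=1.
p1 = XOR of data positions {3,5,7,9,11,13,15} = 1⊕0⊕1⊕1⊕0⊕1⊕1 = 1
p2 = XOR of data positions {3,6,7,10,11,14,15} = 1⊕0⊕1⊕0⊕0⊕0⊕1 = 1
p4 = XOR of data positions {5,6,7,12,13,14,15} = 0⊕0⊕1⊕0⊕1⊕0⊕1 = 1
p8 = XOR of data positions {9,10,11,12,13,14,15} = 1⊕0⊕0⊕0⊕1⊕0⊕1 = 1
Codeword b1..b15 = 111100111000101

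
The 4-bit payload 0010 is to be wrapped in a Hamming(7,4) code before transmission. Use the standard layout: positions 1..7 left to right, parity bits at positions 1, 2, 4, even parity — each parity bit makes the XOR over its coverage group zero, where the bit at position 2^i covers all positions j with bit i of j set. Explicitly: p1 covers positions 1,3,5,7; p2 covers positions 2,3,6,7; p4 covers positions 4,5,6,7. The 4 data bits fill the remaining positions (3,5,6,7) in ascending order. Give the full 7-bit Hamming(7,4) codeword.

Place data bits at non-power-of-two positions: b3=0, b5=0, b6=1, b7=0.
p1 = XOR of data positions {3,5,7} = 0⊕0⊕0 = 0
p2 = XOR of data positions {3,6,7} = 0⊕1⊕0 = 1
p4 = XOR of data positions {5,6,7} = 0⊕1⊕0 = 1
Codeword b1..b7 = 0101010

0101010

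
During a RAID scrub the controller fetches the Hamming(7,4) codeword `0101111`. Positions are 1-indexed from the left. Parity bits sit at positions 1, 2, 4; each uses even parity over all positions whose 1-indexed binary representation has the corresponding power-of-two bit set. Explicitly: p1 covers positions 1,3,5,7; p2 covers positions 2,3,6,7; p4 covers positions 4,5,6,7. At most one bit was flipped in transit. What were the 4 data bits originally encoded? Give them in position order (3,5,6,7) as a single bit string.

0111

s1: b1⊕b3⊕b5⊕b7 = 0⊕0⊕1⊕1 = 0
s2: b2⊕b3⊕b6⊕b7 = 1⊕0⊕1⊕1 = 1
s4: b4⊕b5⊕b6⊕b7 = 1⊕1⊕1⊕1 = 0
Syndrome (s4...s1) = 010 → position 2.
Flip bit 2: corrected codeword = 0001111
Data bits at positions 3,5,6,7: 0111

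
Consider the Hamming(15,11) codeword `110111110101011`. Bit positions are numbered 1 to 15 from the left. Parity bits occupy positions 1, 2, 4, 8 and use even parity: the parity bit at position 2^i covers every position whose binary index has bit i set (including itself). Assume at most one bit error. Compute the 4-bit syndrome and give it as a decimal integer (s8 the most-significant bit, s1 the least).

12

s1: b1⊕b3⊕b5⊕b7⊕b9⊕b11⊕b13⊕b15 = 1⊕0⊕1⊕1⊕0⊕0⊕0⊕1 = 0
s2: b2⊕b3⊕b6⊕b7⊕b10⊕b11⊕b14⊕b15 = 1⊕0⊕1⊕1⊕1⊕0⊕1⊕1 = 0
s4: b4⊕b5⊕b6⊕b7⊕b12⊕b13⊕b14⊕b15 = 1⊕1⊕1⊕1⊕1⊕0⊕1⊕1 = 1
s8: b8⊕b9⊕b10⊕b11⊕b12⊕b13⊕b14⊕b15 = 1⊕0⊕1⊕0⊕1⊕0⊕1⊕1 = 1
Syndrome (s8...s1) = 1100 → position 12.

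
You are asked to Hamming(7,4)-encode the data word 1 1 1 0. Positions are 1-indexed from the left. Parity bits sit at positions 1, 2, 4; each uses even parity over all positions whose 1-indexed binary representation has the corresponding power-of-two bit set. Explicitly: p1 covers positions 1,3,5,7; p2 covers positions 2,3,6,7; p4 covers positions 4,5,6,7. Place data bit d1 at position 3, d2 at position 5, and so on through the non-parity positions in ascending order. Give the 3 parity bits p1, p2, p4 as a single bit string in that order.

Place data bits at non-power-of-two positions: b3=1, b5=1, b6=1, b7=0.
p1 = XOR of data positions {3,5,7} = 1⊕1⊕0 = 0
p2 = XOR of data positions {3,6,7} = 1⊕1⊕0 = 0
p4 = XOR of data positions {5,6,7} = 1⊕1⊕0 = 0
Parity bits p1,p2,p4 = 000

000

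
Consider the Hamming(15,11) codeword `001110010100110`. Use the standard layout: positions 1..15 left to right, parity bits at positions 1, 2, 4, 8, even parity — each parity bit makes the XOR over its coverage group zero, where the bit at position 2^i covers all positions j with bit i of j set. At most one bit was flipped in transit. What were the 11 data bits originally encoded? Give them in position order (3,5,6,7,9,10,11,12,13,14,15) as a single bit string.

01000100110

s1: b1⊕b3⊕b5⊕b7⊕b9⊕b11⊕b13⊕b15 = 0⊕1⊕1⊕0⊕0⊕0⊕1⊕0 = 1
s2: b2⊕b3⊕b6⊕b7⊕b10⊕b11⊕b14⊕b15 = 0⊕1⊕0⊕0⊕1⊕0⊕1⊕0 = 1
s4: b4⊕b5⊕b6⊕b7⊕b12⊕b13⊕b14⊕b15 = 1⊕1⊕0⊕0⊕0⊕1⊕1⊕0 = 0
s8: b8⊕b9⊕b10⊕b11⊕b12⊕b13⊕b14⊕b15 = 1⊕0⊕1⊕0⊕0⊕1⊕1⊕0 = 0
Syndrome (s8...s1) = 0011 → position 3.
Flip bit 3: corrected codeword = 000110010100110
Data bits at positions 3,5,6,7,9,10,11,12,13,14,15: 01000100110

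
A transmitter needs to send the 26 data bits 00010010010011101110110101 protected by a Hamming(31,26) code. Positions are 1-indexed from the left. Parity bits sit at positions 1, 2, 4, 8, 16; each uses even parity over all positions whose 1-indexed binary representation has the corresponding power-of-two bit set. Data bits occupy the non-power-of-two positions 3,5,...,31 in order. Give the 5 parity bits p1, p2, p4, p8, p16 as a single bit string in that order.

10110

Place data bits at non-power-of-two positions: b3=0, b5=0, b6=0, b7=1, b9=0, b10=0, b11=1, b12=0, b13=0, b14=1, b15=0, b17=0, b18=1, b19=1, b20=1, b21=0, b22=1, b23=1, b24=1, b25=0, b26=1, b27=1, b28=0, b29=1, b30=0, b31=1.
p1 = XOR of data positions {3,5,7,9,11,13,15,17,19,21,23,25,27,29,31} = 0⊕0⊕1⊕0⊕1⊕0⊕0⊕0⊕1⊕0⊕1⊕0⊕1⊕1⊕1 = 1
p2 = XOR of data positions {3,6,7,10,11,14,15,18,19,22,23,26,27,30,31} = 0⊕0⊕1⊕0⊕1⊕1⊕0⊕1⊕1⊕1⊕1⊕1⊕1⊕0⊕1 = 0
p4 = XOR of data positions {5,6,7,12,13,14,15,20,21,22,23,28,29,30,31} = 0⊕0⊕1⊕0⊕0⊕1⊕0⊕1⊕0⊕1⊕1⊕0⊕1⊕0⊕1 = 1
p8 = XOR of data positions {9,10,11,12,13,14,15,24,25,26,27,28,29,30,31} = 0⊕0⊕1⊕0⊕0⊕1⊕0⊕1⊕0⊕1⊕1⊕0⊕1⊕0⊕1 = 1
p16 = XOR of data positions {17,18,19,20,21,22,23,24,25,26,27,28,29,30,31} = 0⊕1⊕1⊕1⊕0⊕1⊕1⊕1⊕0⊕1⊕1⊕0⊕1⊕0⊕1 = 0
Parity bits p1,p2,p4,p8,p16 = 10110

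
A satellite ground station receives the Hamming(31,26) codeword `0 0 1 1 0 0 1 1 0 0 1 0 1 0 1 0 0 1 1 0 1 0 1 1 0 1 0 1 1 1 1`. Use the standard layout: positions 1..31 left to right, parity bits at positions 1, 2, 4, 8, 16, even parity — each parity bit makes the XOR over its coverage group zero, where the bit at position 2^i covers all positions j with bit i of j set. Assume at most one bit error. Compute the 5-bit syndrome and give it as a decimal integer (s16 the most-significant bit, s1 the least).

0

s1: b1⊕b3⊕b5⊕b7⊕b9⊕b11⊕b13⊕b15⊕b17⊕b19⊕b21⊕b23⊕b25⊕b27⊕b29⊕b31 = 0⊕1⊕0⊕1⊕0⊕1⊕1⊕1⊕0⊕1⊕1⊕1⊕0⊕0⊕1⊕1 = 0
s2: b2⊕b3⊕b6⊕b7⊕b10⊕b11⊕b14⊕b15⊕b18⊕b19⊕b22⊕b23⊕b26⊕b27⊕b30⊕b31 = 0⊕1⊕0⊕1⊕0⊕1⊕0⊕1⊕1⊕1⊕0⊕1⊕1⊕0⊕1⊕1 = 0
s4: b4⊕b5⊕b6⊕b7⊕b12⊕b13⊕b14⊕b15⊕b20⊕b21⊕b22⊕b23⊕b28⊕b29⊕b30⊕b31 = 1⊕0⊕0⊕1⊕0⊕1⊕0⊕1⊕0⊕1⊕0⊕1⊕1⊕1⊕1⊕1 = 0
s8: b8⊕b9⊕b10⊕b11⊕b12⊕b13⊕b14⊕b15⊕b24⊕b25⊕b26⊕b27⊕b28⊕b29⊕b30⊕b31 = 1⊕0⊕0⊕1⊕0⊕1⊕0⊕1⊕1⊕0⊕1⊕0⊕1⊕1⊕1⊕1 = 0
s16: b16⊕b17⊕b18⊕b19⊕b20⊕b21⊕b22⊕b23⊕b24⊕b25⊕b26⊕b27⊕b28⊕b29⊕b30⊕b31 = 0⊕0⊕1⊕1⊕0⊕1⊕0⊕1⊕1⊕0⊕1⊕0⊕1⊕1⊕1⊕1 = 0
Syndrome (s16...s1) = 00000 → position 0 (no error).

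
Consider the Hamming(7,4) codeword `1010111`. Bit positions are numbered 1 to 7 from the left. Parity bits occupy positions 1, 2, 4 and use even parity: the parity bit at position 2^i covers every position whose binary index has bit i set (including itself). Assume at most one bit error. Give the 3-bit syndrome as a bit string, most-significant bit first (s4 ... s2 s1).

s1: b1⊕b3⊕b5⊕b7 = 1⊕1⊕1⊕1 = 0
s2: b2⊕b3⊕b6⊕b7 = 0⊕1⊕1⊕1 = 1
s4: b4⊕b5⊕b6⊕b7 = 0⊕1⊕1⊕1 = 1
Syndrome (s4...s1) = 110 → position 6.

110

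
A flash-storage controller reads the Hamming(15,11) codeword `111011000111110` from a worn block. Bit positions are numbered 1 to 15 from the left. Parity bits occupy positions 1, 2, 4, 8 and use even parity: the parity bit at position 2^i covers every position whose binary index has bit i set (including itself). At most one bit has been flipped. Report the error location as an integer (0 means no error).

s1: b1⊕b3⊕b5⊕b7⊕b9⊕b11⊕b13⊕b15 = 1⊕1⊕1⊕0⊕0⊕1⊕1⊕0 = 1
s2: b2⊕b3⊕b6⊕b7⊕b10⊕b11⊕b14⊕b15 = 1⊕1⊕1⊕0⊕1⊕1⊕1⊕0 = 0
s4: b4⊕b5⊕b6⊕b7⊕b12⊕b13⊕b14⊕b15 = 0⊕1⊕1⊕0⊕1⊕1⊕1⊕0 = 1
s8: b8⊕b9⊕b10⊕b11⊕b12⊕b13⊕b14⊕b15 = 0⊕0⊕1⊕1⊕1⊕1⊕1⊕0 = 1
Syndrome (s8...s1) = 1101 → position 13.

13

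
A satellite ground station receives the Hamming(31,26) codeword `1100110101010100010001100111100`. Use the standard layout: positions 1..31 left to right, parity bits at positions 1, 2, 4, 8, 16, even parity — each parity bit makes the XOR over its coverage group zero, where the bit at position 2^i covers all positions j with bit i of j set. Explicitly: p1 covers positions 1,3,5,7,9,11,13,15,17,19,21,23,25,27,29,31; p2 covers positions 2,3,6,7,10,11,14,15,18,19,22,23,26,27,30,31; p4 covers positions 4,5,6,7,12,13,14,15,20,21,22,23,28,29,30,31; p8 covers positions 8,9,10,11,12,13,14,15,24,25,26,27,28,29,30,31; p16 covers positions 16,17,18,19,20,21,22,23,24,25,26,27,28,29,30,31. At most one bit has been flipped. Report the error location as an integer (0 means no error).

s1: b1⊕b3⊕b5⊕b7⊕b9⊕b11⊕b13⊕b15⊕b17⊕b19⊕b21⊕b23⊕b25⊕b27⊕b29⊕b31 = 1⊕0⊕1⊕0⊕0⊕0⊕0⊕0⊕0⊕0⊕0⊕1⊕0⊕1⊕1⊕0 = 1
s2: b2⊕b3⊕b6⊕b7⊕b10⊕b11⊕b14⊕b15⊕b18⊕b19⊕b22⊕b23⊕b26⊕b27⊕b30⊕b31 = 1⊕0⊕1⊕0⊕1⊕0⊕1⊕0⊕1⊕0⊕1⊕1⊕1⊕1⊕0⊕0 = 1
s4: b4⊕b5⊕b6⊕b7⊕b12⊕b13⊕b14⊕b15⊕b20⊕b21⊕b22⊕b23⊕b28⊕b29⊕b30⊕b31 = 0⊕1⊕1⊕0⊕1⊕0⊕1⊕0⊕0⊕0⊕1⊕1⊕1⊕1⊕0⊕0 = 0
s8: b8⊕b9⊕b10⊕b11⊕b12⊕b13⊕b14⊕b15⊕b24⊕b25⊕b26⊕b27⊕b28⊕b29⊕b30⊕b31 = 1⊕0⊕1⊕0⊕1⊕0⊕1⊕0⊕0⊕0⊕1⊕1⊕1⊕1⊕0⊕0 = 0
s16: b16⊕b17⊕b18⊕b19⊕b20⊕b21⊕b22⊕b23⊕b24⊕b25⊕b26⊕b27⊕b28⊕b29⊕b30⊕b31 = 0⊕0⊕1⊕0⊕0⊕0⊕1⊕1⊕0⊕0⊕1⊕1⊕1⊕1⊕0⊕0 = 1
Syndrome (s16...s1) = 10011 → position 19.

19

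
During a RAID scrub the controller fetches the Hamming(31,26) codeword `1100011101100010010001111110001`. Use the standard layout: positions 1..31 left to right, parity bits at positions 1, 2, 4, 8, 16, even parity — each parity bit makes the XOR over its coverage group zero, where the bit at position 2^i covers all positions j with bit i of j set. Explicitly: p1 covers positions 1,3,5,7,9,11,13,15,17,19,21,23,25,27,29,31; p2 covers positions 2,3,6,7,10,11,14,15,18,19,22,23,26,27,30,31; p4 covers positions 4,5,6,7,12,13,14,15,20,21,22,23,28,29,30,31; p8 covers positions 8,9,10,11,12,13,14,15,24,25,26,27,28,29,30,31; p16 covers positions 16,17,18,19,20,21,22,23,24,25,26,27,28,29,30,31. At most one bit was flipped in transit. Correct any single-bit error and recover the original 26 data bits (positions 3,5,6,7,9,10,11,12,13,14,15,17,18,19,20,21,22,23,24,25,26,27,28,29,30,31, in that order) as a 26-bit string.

00110110001010001111110001

s1: b1⊕b3⊕b5⊕b7⊕b9⊕b11⊕b13⊕b15⊕b17⊕b19⊕b21⊕b23⊕b25⊕b27⊕b29⊕b31 = 1⊕0⊕0⊕1⊕0⊕1⊕0⊕1⊕0⊕0⊕0⊕1⊕1⊕1⊕0⊕1 = 0
s2: b2⊕b3⊕b6⊕b7⊕b10⊕b11⊕b14⊕b15⊕b18⊕b19⊕b22⊕b23⊕b26⊕b27⊕b30⊕b31 = 1⊕0⊕1⊕1⊕1⊕1⊕0⊕1⊕1⊕0⊕1⊕1⊕1⊕1⊕0⊕1 = 0
s4: b4⊕b5⊕b6⊕b7⊕b12⊕b13⊕b14⊕b15⊕b20⊕b21⊕b22⊕b23⊕b28⊕b29⊕b30⊕b31 = 0⊕0⊕1⊕1⊕0⊕0⊕0⊕1⊕0⊕0⊕1⊕1⊕0⊕0⊕0⊕1 = 0
s8: b8⊕b9⊕b10⊕b11⊕b12⊕b13⊕b14⊕b15⊕b24⊕b25⊕b26⊕b27⊕b28⊕b29⊕b30⊕b31 = 1⊕0⊕1⊕1⊕0⊕0⊕0⊕1⊕1⊕1⊕1⊕1⊕0⊕0⊕0⊕1 = 1
s16: b16⊕b17⊕b18⊕b19⊕b20⊕b21⊕b22⊕b23⊕b24⊕b25⊕b26⊕b27⊕b28⊕b29⊕b30⊕b31 = 0⊕0⊕1⊕0⊕0⊕0⊕1⊕1⊕1⊕1⊕1⊕1⊕0⊕0⊕0⊕1 = 0
Syndrome (s16...s1) = 01000 → position 8.
Flip bit 8: corrected codeword = 1100011001100010010001111110001
Data bits at positions 3,5,6,7,9,10,11,12,13,14,15,17,18,19,20,21,22,23,24,25,26,27,28,29,30,31: 00110110001010001111110001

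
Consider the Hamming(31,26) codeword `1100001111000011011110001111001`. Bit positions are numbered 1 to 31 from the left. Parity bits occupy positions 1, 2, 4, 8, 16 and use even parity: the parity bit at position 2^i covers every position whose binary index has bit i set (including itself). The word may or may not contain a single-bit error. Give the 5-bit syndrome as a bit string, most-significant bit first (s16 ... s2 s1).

s1: b1⊕b3⊕b5⊕b7⊕b9⊕b11⊕b13⊕b15⊕b17⊕b19⊕b21⊕b23⊕b25⊕b27⊕b29⊕b31 = 1⊕0⊕0⊕1⊕1⊕0⊕0⊕1⊕0⊕1⊕1⊕0⊕1⊕1⊕0⊕1 = 1
s2: b2⊕b3⊕b6⊕b7⊕b10⊕b11⊕b14⊕b15⊕b18⊕b19⊕b22⊕b23⊕b26⊕b27⊕b30⊕b31 = 1⊕0⊕0⊕1⊕1⊕0⊕0⊕1⊕1⊕1⊕0⊕0⊕1⊕1⊕0⊕1 = 1
s4: b4⊕b5⊕b6⊕b7⊕b12⊕b13⊕b14⊕b15⊕b20⊕b21⊕b22⊕b23⊕b28⊕b29⊕b30⊕b31 = 0⊕0⊕0⊕1⊕0⊕0⊕0⊕1⊕1⊕1⊕0⊕0⊕1⊕0⊕0⊕1 = 0
s8: b8⊕b9⊕b10⊕b11⊕b12⊕b13⊕b14⊕b15⊕b24⊕b25⊕b26⊕b27⊕b28⊕b29⊕b30⊕b31 = 1⊕1⊕1⊕0⊕0⊕0⊕0⊕1⊕0⊕1⊕1⊕1⊕1⊕0⊕0⊕1 = 1
s16: b16⊕b17⊕b18⊕b19⊕b20⊕b21⊕b22⊕b23⊕b24⊕b25⊕b26⊕b27⊕b28⊕b29⊕b30⊕b31 = 1⊕0⊕1⊕1⊕1⊕1⊕0⊕0⊕0⊕1⊕1⊕1⊕1⊕0⊕0⊕1 = 0
Syndrome (s16...s1) = 01011 → position 11.

01011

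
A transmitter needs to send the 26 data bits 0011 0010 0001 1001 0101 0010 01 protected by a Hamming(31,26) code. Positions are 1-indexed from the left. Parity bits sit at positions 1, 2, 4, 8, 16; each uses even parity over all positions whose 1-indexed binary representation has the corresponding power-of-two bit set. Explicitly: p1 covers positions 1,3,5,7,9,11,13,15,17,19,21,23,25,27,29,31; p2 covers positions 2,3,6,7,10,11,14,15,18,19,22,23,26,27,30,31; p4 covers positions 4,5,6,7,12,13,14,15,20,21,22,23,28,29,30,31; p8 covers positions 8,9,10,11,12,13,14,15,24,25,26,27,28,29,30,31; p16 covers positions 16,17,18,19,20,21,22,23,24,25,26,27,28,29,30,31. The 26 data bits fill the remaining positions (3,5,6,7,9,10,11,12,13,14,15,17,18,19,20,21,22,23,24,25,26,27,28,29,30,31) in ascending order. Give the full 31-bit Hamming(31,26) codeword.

Place data bits at non-power-of-two positions: b3=0, b5=0, b6=1, b7=1, b9=0, b10=0, b11=1, b12=0, b13=0, b14=0, b15=0, b17=1, b18=1, b19=0, b20=0, b21=1, b22=0, b23=1, b24=0, b25=1, b26=0, b27=0, b28=1, b29=0, b30=0, b31=1.
p1 = XOR of data positions {3,5,7,9,11,13,15,17,19,21,23,25,27,29,31} = 0⊕0⊕1⊕0⊕1⊕0⊕0⊕1⊕0⊕1⊕1⊕1⊕0⊕0⊕1 = 1
p2 = XOR of data positions {3,6,7,10,11,14,15,18,19,22,23,26,27,30,31} = 0⊕1⊕1⊕0⊕1⊕0⊕0⊕1⊕0⊕0⊕1⊕0⊕0⊕0⊕1 = 0
p4 = XOR of data positions {5,6,7,12,13,14,15,20,21,22,23,28,29,30,31} = 0⊕1⊕1⊕0⊕0⊕0⊕0⊕0⊕1⊕0⊕1⊕1⊕0⊕0⊕1 = 0
p8 = XOR of data positions {9,10,11,12,13,14,15,24,25,26,27,28,29,30,31} = 0⊕0⊕1⊕0⊕0⊕0⊕0⊕0⊕1⊕0⊕0⊕1⊕0⊕0⊕1 = 0
p16 = XOR of data positions {17,18,19,20,21,22,23,24,25,26,27,28,29,30,31} = 1⊕1⊕0⊕0⊕1⊕0⊕1⊕0⊕1⊕0⊕0⊕1⊕0⊕0⊕1 = 1
Codeword b1..b31 = 1000011000100001110010101001001

1000011000100001110010101001001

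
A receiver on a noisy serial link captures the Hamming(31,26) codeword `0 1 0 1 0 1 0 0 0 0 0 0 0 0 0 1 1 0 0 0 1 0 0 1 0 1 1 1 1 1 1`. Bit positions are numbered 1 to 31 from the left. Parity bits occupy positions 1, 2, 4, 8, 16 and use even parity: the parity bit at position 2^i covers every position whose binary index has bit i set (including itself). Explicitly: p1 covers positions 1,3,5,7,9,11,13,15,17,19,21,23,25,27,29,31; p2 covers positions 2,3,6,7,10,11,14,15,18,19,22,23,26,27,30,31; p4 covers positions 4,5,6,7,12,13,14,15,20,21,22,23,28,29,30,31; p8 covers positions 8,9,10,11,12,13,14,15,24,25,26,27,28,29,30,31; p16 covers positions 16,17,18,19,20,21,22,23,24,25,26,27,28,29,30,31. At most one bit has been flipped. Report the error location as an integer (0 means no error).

s1: b1⊕b3⊕b5⊕b7⊕b9⊕b11⊕b13⊕b15⊕b17⊕b19⊕b21⊕b23⊕b25⊕b27⊕b29⊕b31 = 0⊕0⊕0⊕0⊕0⊕0⊕0⊕0⊕1⊕0⊕1⊕0⊕0⊕1⊕1⊕1 = 1
s2: b2⊕b3⊕b6⊕b7⊕b10⊕b11⊕b14⊕b15⊕b18⊕b19⊕b22⊕b23⊕b26⊕b27⊕b30⊕b31 = 1⊕0⊕1⊕0⊕0⊕0⊕0⊕0⊕0⊕0⊕0⊕0⊕1⊕1⊕1⊕1 = 0
s4: b4⊕b5⊕b6⊕b7⊕b12⊕b13⊕b14⊕b15⊕b20⊕b21⊕b22⊕b23⊕b28⊕b29⊕b30⊕b31 = 1⊕0⊕1⊕0⊕0⊕0⊕0⊕0⊕0⊕1⊕0⊕0⊕1⊕1⊕1⊕1 = 1
s8: b8⊕b9⊕b10⊕b11⊕b12⊕b13⊕b14⊕b15⊕b24⊕b25⊕b26⊕b27⊕b28⊕b29⊕b30⊕b31 = 0⊕0⊕0⊕0⊕0⊕0⊕0⊕0⊕1⊕0⊕1⊕1⊕1⊕1⊕1⊕1 = 1
s16: b16⊕b17⊕b18⊕b19⊕b20⊕b21⊕b22⊕b23⊕b24⊕b25⊕b26⊕b27⊕b28⊕b29⊕b30⊕b31 = 1⊕1⊕0⊕0⊕0⊕1⊕0⊕0⊕1⊕0⊕1⊕1⊕1⊕1⊕1⊕1 = 0
Syndrome (s16...s1) = 01101 → position 13.

13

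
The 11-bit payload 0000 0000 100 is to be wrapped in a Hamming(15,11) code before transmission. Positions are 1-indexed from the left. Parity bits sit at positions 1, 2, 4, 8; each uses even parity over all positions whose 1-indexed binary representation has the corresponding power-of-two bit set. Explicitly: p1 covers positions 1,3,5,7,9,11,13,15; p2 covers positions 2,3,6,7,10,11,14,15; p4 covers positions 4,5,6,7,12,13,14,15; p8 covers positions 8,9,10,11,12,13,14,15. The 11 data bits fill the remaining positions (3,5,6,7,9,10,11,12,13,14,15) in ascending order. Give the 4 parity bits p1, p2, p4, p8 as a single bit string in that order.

1011

Place data bits at non-power-of-two positions: b3=0, b5=0, b6=0, b7=0, b9=0, b10=0, b11=0, b12=0, b13=1, b14=0, b15=0.
p1 = XOR of data positions {3,5,7,9,11,13,15} = 0⊕0⊕0⊕0⊕0⊕1⊕0 = 1
p2 = XOR of data positions {3,6,7,10,11,14,15} = 0⊕0⊕0⊕0⊕0⊕0⊕0 = 0
p4 = XOR of data positions {5,6,7,12,13,14,15} = 0⊕0⊕0⊕0⊕1⊕0⊕0 = 1
p8 = XOR of data positions {9,10,11,12,13,14,15} = 0⊕0⊕0⊕0⊕1⊕0⊕0 = 1
Parity bits p1,p2,p4,p8 = 1011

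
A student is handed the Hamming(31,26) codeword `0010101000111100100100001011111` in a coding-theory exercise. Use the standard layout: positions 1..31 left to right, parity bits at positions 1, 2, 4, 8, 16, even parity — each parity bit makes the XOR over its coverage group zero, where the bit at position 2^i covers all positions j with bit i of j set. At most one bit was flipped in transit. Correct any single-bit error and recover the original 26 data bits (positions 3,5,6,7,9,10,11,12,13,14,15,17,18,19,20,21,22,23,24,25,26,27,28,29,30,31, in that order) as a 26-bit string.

11010011110100100001011111

s1: b1⊕b3⊕b5⊕b7⊕b9⊕b11⊕b13⊕b15⊕b17⊕b19⊕b21⊕b23⊕b25⊕b27⊕b29⊕b31 = 0⊕1⊕1⊕1⊕0⊕1⊕1⊕0⊕1⊕0⊕0⊕0⊕1⊕1⊕1⊕1 = 0
s2: b2⊕b3⊕b6⊕b7⊕b10⊕b11⊕b14⊕b15⊕b18⊕b19⊕b22⊕b23⊕b26⊕b27⊕b30⊕b31 = 0⊕1⊕0⊕1⊕0⊕1⊕1⊕0⊕0⊕0⊕0⊕0⊕0⊕1⊕1⊕1 = 1
s4: b4⊕b5⊕b6⊕b7⊕b12⊕b13⊕b14⊕b15⊕b20⊕b21⊕b22⊕b23⊕b28⊕b29⊕b30⊕b31 = 0⊕1⊕0⊕1⊕1⊕1⊕1⊕0⊕1⊕0⊕0⊕0⊕1⊕1⊕1⊕1 = 0
s8: b8⊕b9⊕b10⊕b11⊕b12⊕b13⊕b14⊕b15⊕b24⊕b25⊕b26⊕b27⊕b28⊕b29⊕b30⊕b31 = 0⊕0⊕0⊕1⊕1⊕1⊕1⊕0⊕0⊕1⊕0⊕1⊕1⊕1⊕1⊕1 = 0
s16: b16⊕b17⊕b18⊕b19⊕b20⊕b21⊕b22⊕b23⊕b24⊕b25⊕b26⊕b27⊕b28⊕b29⊕b30⊕b31 = 0⊕1⊕0⊕0⊕1⊕0⊕0⊕0⊕0⊕1⊕0⊕1⊕1⊕1⊕1⊕1 = 0
Syndrome (s16...s1) = 00010 → position 2.
Flip bit 2: corrected codeword = 0110101000111100100100001011111
Data bits at positions 3,5,6,7,9,10,11,12,13,14,15,17,18,19,20,21,22,23,24,25,26,27,28,29,30,31: 11010011110100100001011111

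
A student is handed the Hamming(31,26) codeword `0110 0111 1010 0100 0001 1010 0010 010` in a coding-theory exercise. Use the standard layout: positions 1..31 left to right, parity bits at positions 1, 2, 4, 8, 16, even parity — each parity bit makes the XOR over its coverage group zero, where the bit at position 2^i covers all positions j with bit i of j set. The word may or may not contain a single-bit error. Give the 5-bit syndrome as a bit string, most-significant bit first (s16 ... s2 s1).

s1: b1⊕b3⊕b5⊕b7⊕b9⊕b11⊕b13⊕b15⊕b17⊕b19⊕b21⊕b23⊕b25⊕b27⊕b29⊕b31 = 0⊕1⊕0⊕1⊕1⊕1⊕0⊕0⊕0⊕0⊕1⊕1⊕0⊕1⊕0⊕0 = 1
s2: b2⊕b3⊕b6⊕b7⊕b10⊕b11⊕b14⊕b15⊕b18⊕b19⊕b22⊕b23⊕b26⊕b27⊕b30⊕b31 = 1⊕1⊕1⊕1⊕0⊕1⊕1⊕0⊕0⊕0⊕0⊕1⊕0⊕1⊕1⊕0 = 1
s4: b4⊕b5⊕b6⊕b7⊕b12⊕b13⊕b14⊕b15⊕b20⊕b21⊕b22⊕b23⊕b28⊕b29⊕b30⊕b31 = 0⊕0⊕1⊕1⊕0⊕0⊕1⊕0⊕1⊕1⊕0⊕1⊕0⊕0⊕1⊕0 = 1
s8: b8⊕b9⊕b10⊕b11⊕b12⊕b13⊕b14⊕b15⊕b24⊕b25⊕b26⊕b27⊕b28⊕b29⊕b30⊕b31 = 1⊕1⊕0⊕1⊕0⊕0⊕1⊕0⊕0⊕0⊕0⊕1⊕0⊕0⊕1⊕0 = 0
s16: b16⊕b17⊕b18⊕b19⊕b20⊕b21⊕b22⊕b23⊕b24⊕b25⊕b26⊕b27⊕b28⊕b29⊕b30⊕b31 = 0⊕0⊕0⊕0⊕1⊕1⊕0⊕1⊕0⊕0⊕0⊕1⊕0⊕0⊕1⊕0 = 1
Syndrome (s16...s1) = 10111 → position 23.

10111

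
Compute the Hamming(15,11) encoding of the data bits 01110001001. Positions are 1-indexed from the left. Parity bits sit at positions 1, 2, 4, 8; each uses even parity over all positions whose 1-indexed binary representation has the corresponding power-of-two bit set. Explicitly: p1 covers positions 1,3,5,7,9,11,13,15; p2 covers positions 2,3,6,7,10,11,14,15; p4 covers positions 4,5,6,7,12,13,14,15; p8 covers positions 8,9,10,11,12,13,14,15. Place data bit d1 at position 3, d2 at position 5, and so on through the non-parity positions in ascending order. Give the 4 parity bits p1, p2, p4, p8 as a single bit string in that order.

1110

Place data bits at non-power-of-two positions: b3=0, b5=1, b6=1, b7=1, b9=0, b10=0, b11=0, b12=1, b13=0, b14=0, b15=1.
p1 = XOR of data positions {3,5,7,9,11,13,15} = 0⊕1⊕1⊕0⊕0⊕0⊕1 = 1
p2 = XOR of data positions {3,6,7,10,11,14,15} = 0⊕1⊕1⊕0⊕0⊕0⊕1 = 1
p4 = XOR of data positions {5,6,7,12,13,14,15} = 1⊕1⊕1⊕1⊕0⊕0⊕1 = 1
p8 = XOR of data positions {9,10,11,12,13,14,15} = 0⊕0⊕0⊕1⊕0⊕0⊕1 = 0
Parity bits p1,p2,p4,p8 = 1110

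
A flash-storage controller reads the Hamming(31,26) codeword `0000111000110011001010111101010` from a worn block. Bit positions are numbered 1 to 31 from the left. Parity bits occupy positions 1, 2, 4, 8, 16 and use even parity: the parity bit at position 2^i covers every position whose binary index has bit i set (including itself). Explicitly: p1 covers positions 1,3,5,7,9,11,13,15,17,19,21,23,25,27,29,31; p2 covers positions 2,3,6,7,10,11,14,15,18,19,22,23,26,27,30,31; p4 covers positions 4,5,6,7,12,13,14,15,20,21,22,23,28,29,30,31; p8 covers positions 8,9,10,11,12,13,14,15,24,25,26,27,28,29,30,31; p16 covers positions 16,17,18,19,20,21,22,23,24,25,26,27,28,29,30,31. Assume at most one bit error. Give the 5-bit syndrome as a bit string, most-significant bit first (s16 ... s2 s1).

10100

s1: b1⊕b3⊕b5⊕b7⊕b9⊕b11⊕b13⊕b15⊕b17⊕b19⊕b21⊕b23⊕b25⊕b27⊕b29⊕b31 = 0⊕0⊕1⊕1⊕0⊕1⊕0⊕1⊕0⊕1⊕1⊕1⊕1⊕0⊕0⊕0 = 0
s2: b2⊕b3⊕b6⊕b7⊕b10⊕b11⊕b14⊕b15⊕b18⊕b19⊕b22⊕b23⊕b26⊕b27⊕b30⊕b31 = 0⊕0⊕1⊕1⊕0⊕1⊕0⊕1⊕0⊕1⊕0⊕1⊕1⊕0⊕1⊕0 = 0
s4: b4⊕b5⊕b6⊕b7⊕b12⊕b13⊕b14⊕b15⊕b20⊕b21⊕b22⊕b23⊕b28⊕b29⊕b30⊕b31 = 0⊕1⊕1⊕1⊕1⊕0⊕0⊕1⊕0⊕1⊕0⊕1⊕1⊕0⊕1⊕0 = 1
s8: b8⊕b9⊕b10⊕b11⊕b12⊕b13⊕b14⊕b15⊕b24⊕b25⊕b26⊕b27⊕b28⊕b29⊕b30⊕b31 = 0⊕0⊕0⊕1⊕1⊕0⊕0⊕1⊕1⊕1⊕1⊕0⊕1⊕0⊕1⊕0 = 0
s16: b16⊕b17⊕b18⊕b19⊕b20⊕b21⊕b22⊕b23⊕b24⊕b25⊕b26⊕b27⊕b28⊕b29⊕b30⊕b31 = 1⊕0⊕0⊕1⊕0⊕1⊕0⊕1⊕1⊕1⊕1⊕0⊕1⊕0⊕1⊕0 = 1
Syndrome (s16...s1) = 10100 → position 20.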